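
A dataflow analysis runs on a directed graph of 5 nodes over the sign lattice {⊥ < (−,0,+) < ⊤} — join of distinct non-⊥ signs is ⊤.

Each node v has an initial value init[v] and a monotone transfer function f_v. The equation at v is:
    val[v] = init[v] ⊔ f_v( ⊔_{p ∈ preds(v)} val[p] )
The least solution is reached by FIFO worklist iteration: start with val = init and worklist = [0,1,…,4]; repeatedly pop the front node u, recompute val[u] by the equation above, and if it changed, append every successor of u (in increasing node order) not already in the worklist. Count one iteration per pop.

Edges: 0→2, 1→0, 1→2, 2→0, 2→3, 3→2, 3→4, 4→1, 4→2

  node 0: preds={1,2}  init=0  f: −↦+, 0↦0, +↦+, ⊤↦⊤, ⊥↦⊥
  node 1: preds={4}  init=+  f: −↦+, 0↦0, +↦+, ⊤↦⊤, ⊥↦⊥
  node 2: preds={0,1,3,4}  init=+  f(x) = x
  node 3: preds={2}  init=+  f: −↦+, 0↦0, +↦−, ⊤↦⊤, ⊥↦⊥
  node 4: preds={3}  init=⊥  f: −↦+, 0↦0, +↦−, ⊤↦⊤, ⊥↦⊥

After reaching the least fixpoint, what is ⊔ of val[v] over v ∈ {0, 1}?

Iteration log — 10 steps:
  step 1. node 0  ⊔preds=+  new=⊤  old=0  +wl: 
  step 2. node 1  ⊔preds=⊥  new=+  stable
  step 3. node 2  ⊔preds=⊤  new=⊤  old=+  +wl: 0
  step 4. node 3  ⊔preds=⊤  new=⊤  old=+  +wl: 2
  step 5. node 4  ⊔preds=⊤  new=⊤  old=⊥  +wl: 1
  step 6. node 0  ⊔preds=⊤  new=⊤  stable
  step 7. node 2  ⊔preds=⊤  new=⊤  stable
  step 8. node 1  ⊔preds=⊤  new=⊤  old=+  +wl: 0,2
  step 9. node 0  ⊔preds=⊤  new=⊤  stable
  step 10. node 2  ⊔preds=⊤  new=⊤  stable

Least fixpoint reached:
  node 0: ⊤
  node 1: ⊤
  node 2: ⊤
  node 3: ⊤
  node 4: ⊤

⊤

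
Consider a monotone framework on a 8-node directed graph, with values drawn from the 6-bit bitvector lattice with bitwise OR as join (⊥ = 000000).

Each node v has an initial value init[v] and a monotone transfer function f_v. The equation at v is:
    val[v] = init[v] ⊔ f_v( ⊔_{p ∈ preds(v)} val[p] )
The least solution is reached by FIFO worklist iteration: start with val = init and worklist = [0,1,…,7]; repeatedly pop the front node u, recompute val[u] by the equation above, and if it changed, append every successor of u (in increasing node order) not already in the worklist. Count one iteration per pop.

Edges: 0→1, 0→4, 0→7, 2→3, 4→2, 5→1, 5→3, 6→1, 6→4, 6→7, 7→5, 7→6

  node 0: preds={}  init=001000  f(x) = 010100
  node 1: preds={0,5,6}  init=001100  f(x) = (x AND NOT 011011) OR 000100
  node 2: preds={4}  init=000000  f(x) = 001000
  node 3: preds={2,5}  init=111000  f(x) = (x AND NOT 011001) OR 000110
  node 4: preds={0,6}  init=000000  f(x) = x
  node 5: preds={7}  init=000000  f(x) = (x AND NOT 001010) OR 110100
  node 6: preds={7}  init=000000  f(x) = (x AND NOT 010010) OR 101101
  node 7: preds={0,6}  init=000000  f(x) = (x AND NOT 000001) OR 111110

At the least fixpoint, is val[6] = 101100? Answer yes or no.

Iteration log — 15 steps:
  step 1. node 0  ⊔preds=000000  new=011100  old=001000  +wl: 
  step 2. node 1  ⊔preds=011100  new=001100  stable
  step 3. node 2  ⊔preds=000000  new=001000  old=000000  +wl: 
  step 4. node 3  ⊔preds=001000  new=111110  old=111000  +wl: 
  step 5. node 4  ⊔preds=011100  new=011100  old=000000  +wl: 2
  step 6. node 5  ⊔preds=000000  new=110100  old=000000  +wl: 1,3
  step 7. node 6  ⊔preds=000000  new=101101  old=000000  +wl: 4
  step 8. node 7  ⊔preds=111101  new=111110  old=000000  +wl: 5,6
  step 9. node 2  ⊔preds=011100  new=001000  stable
  step 10. node 1  ⊔preds=111101  new=101100  old=001100  +wl: 
  step 11. node 3  ⊔preds=111100  new=111110  stable
  step 12. node 4  ⊔preds=111101  new=111101  old=011100  +wl: 2
  step 13. node 5  ⊔preds=111110  new=110100  stable
  step 14. node 6  ⊔preds=111110  new=101101  stable
  step 15. node 2  ⊔preds=111101  new=001000  stable

Least fixpoint reached:
  node 0: 011100
  node 1: 101100
  node 2: 001000
  node 3: 111110
  node 4: 111101
  node 5: 110100
  node 6: 101101
  node 7: 111110

no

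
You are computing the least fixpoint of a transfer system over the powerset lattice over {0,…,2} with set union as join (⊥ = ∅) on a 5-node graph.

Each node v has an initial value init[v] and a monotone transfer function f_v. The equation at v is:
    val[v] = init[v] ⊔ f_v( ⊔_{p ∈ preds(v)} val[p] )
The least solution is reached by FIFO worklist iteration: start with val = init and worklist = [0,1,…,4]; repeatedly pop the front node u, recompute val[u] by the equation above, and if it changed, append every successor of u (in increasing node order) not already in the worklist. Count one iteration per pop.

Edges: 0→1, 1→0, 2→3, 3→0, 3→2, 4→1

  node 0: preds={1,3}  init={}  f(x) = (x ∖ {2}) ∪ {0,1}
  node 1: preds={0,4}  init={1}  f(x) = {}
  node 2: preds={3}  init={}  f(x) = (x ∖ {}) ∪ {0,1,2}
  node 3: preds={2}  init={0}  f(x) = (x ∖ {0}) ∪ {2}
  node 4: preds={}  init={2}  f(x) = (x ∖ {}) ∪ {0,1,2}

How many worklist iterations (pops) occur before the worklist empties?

Iteration log — 8 steps:
  step 1. node 0  ⊔preds={0,1}  new={0,1}  old={}  +wl: 
  step 2. node 1  ⊔preds={0,1,2}  new={1}  stable
  step 3. node 2  ⊔preds={0}  new={0,1,2}  old={}  +wl: 
  step 4. node 3  ⊔preds={0,1,2}  new={0,1,2}  old={0}  +wl: 0,2
  step 5. node 4  ⊔preds={}  new={0,1,2}  old={2}  +wl: 1
  step 6. node 0  ⊔preds={0,1,2}  new={0,1}  stable
  step 7. node 2  ⊔preds={0,1,2}  new={0,1,2}  stable
  step 8. node 1  ⊔preds={0,1,2}  new={1}  stable

Least fixpoint reached:
  node 0: {0,1}
  node 1: {1}
  node 2: {0,1,2}
  node 3: {0,1,2}
  node 4: {0,1,2}

8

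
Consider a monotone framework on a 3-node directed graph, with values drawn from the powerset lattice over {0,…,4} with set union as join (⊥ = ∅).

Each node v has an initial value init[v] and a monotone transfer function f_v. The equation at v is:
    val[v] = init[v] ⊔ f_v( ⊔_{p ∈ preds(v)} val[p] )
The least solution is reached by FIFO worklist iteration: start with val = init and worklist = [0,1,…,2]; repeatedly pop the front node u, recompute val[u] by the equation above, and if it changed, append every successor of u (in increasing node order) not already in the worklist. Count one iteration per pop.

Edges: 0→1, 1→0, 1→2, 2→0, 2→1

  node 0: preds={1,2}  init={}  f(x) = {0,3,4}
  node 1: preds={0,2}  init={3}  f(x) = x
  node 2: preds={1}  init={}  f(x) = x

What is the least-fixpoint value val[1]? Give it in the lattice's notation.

Worklist (5 pops):
  #1 pop 0: in={3} → {0,3,4} (was {}); enqueue []
  #2 pop 1: in={0,3,4} → {0,3,4} (was {3}); enqueue [0]
  #3 pop 2: in={0,3,4} → {0,3,4} (was {}); enqueue [1]
  #4 pop 0: in={0,3,4} → {0,3,4} (no change)
  #5 pop 1: in={0,3,4} → {0,3,4} (no change)

Fixpoint:
  val[0] = {0,3,4}
  val[1] = {0,3,4}
  val[2] = {0,3,4}

{0,3,4}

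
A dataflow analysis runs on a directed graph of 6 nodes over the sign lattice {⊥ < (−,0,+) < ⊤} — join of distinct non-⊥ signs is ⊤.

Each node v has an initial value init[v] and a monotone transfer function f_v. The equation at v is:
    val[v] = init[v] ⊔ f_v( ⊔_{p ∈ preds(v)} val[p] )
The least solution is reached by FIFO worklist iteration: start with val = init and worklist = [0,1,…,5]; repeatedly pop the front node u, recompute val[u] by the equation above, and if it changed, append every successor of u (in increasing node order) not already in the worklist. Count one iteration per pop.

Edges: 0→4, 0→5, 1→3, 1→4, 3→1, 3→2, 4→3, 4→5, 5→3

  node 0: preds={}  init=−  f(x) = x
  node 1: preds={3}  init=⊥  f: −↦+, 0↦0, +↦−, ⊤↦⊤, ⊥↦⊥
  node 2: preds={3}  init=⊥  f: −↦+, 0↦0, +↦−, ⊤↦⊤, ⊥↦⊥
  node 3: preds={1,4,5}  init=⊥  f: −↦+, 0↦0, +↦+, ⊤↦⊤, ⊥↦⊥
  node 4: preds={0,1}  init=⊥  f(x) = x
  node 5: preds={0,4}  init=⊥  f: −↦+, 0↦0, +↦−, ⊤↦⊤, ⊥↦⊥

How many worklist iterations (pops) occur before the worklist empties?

14

Iteration log — 14 steps:
  step 1. node 0  ⊔preds=⊥  new=−  stable
  step 2. node 1  ⊔preds=⊥  new=⊥  stable
  step 3. node 2  ⊔preds=⊥  new=⊥  stable
  step 4. node 3  ⊔preds=⊥  new=⊥  stable
  step 5. node 4  ⊔preds=−  new=−  old=⊥  +wl: 3
  step 6. node 5  ⊔preds=−  new=+  old=⊥  +wl: 
  step 7. node 3  ⊔preds=⊤  new=⊤  old=⊥  +wl: 1,2
  step 8. node 1  ⊔preds=⊤  new=⊤  old=⊥  +wl: 3,4
  step 9. node 2  ⊔preds=⊤  new=⊤  old=⊥  +wl: 
  step 10. node 3  ⊔preds=⊤  new=⊤  stable
  step 11. node 4  ⊔preds=⊤  new=⊤  old=−  +wl: 3,5
  step 12. node 3  ⊔preds=⊤  new=⊤  stable
  step 13. node 5  ⊔preds=⊤  new=⊤  old=+  +wl: 3
  step 14. node 3  ⊔preds=⊤  new=⊤  stable

Least fixpoint reached:
  node 0: −
  node 1: ⊤
  node 2: ⊤
  node 3: ⊤
  node 4: ⊤
  node 5: ⊤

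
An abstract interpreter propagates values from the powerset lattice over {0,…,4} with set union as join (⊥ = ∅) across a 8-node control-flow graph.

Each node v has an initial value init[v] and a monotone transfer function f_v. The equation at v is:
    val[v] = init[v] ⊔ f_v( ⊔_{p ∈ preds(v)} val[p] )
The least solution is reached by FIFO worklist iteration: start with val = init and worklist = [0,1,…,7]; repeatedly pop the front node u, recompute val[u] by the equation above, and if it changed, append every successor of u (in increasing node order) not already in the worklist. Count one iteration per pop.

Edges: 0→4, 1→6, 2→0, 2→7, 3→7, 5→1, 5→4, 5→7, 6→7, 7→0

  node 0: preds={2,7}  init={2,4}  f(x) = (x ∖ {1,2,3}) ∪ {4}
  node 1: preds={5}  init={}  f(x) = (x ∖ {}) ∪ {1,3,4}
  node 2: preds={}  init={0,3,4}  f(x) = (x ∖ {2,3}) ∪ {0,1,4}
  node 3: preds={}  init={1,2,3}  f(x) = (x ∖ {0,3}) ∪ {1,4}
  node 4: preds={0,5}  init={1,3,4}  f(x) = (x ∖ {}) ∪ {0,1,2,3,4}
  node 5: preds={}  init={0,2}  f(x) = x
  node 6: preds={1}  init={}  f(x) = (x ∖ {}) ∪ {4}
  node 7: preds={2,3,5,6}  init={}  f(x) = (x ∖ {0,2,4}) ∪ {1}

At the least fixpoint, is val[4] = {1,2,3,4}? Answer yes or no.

no

Worklist (9 pops):
  #1 pop 0: in={0,3,4} → {0,2,4} (was {2,4}); enqueue []
  #2 pop 1: in={0,2} → {0,1,2,3,4} (was {}); enqueue []
  #3 pop 2: in={} → {0,1,3,4} (was {0,3,4}); enqueue [0]
  #4 pop 3: in={} → {1,2,3,4} (was {1,2,3}); enqueue []
  #5 pop 4: in={0,2,4} → {0,1,2,3,4} (was {1,3,4}); enqueue []
  #6 pop 5: in={} → {0,2} (no change)
  #7 pop 6: in={0,1,2,3,4} → {0,1,2,3,4} (was {}); enqueue []
  #8 pop 7: in={0,1,2,3,4} → {1,3} (was {}); enqueue []
  #9 pop 0: in={0,1,3,4} → {0,2,4} (no change)

Fixpoint:
  val[0] = {0,2,4}
  val[1] = {0,1,2,3,4}
  val[2] = {0,1,3,4}
  val[3] = {1,2,3,4}
  val[4] = {0,1,2,3,4}
  val[5] = {0,2}
  val[6] = {0,1,2,3,4}
  val[7] = {1,3}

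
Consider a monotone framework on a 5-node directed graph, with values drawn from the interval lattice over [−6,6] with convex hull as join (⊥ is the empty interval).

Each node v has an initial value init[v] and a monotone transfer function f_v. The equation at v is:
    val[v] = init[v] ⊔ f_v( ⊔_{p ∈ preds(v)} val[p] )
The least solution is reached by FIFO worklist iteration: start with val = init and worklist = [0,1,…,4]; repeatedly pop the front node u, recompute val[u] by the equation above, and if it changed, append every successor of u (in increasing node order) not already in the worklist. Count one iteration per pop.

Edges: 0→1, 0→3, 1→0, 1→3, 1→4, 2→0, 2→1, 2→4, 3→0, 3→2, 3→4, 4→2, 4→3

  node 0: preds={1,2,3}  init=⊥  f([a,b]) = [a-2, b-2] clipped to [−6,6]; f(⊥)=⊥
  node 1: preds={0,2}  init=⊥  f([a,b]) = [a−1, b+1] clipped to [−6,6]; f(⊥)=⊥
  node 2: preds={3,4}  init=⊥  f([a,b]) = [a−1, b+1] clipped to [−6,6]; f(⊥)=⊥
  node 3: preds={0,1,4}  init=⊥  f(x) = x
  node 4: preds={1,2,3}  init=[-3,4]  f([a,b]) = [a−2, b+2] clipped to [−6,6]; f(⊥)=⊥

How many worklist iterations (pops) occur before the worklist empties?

14

Iteration log — 14 steps:
  step 1. node 0  ⊔preds=⊥  new=⊥  stable
  step 2. node 1  ⊔preds=⊥  new=⊥  stable
  step 3. node 2  ⊔preds=[-3,4]  new=[-4,5]  old=⊥  +wl: 0,1
  step 4. node 3  ⊔preds=[-3,4]  new=[-3,4]  old=⊥  +wl: 2
  step 5. node 4  ⊔preds=[-4,5]  new=[-6,6]  old=[-3,4]  +wl: 3
  step 6. node 0  ⊔preds=[-4,5]  new=[-6,3]  old=⊥  +wl: 
  step 7. node 1  ⊔preds=[-6,5]  new=[-6,6]  old=⊥  +wl: 0,4
  step 8. node 2  ⊔preds=[-6,6]  new=[-6,6]  old=[-4,5]  +wl: 1
  step 9. node 3  ⊔preds=[-6,6]  new=[-6,6]  old=[-3,4]  +wl: 2
  step 10. node 0  ⊔preds=[-6,6]  new=[-6,4]  old=[-6,3]  +wl: 3
  step 11. node 4  ⊔preds=[-6,6]  new=[-6,6]  stable
  step 12. node 1  ⊔preds=[-6,6]  new=[-6,6]  stable
  step 13. node 2  ⊔preds=[-6,6]  new=[-6,6]  stable
  step 14. node 3  ⊔preds=[-6,6]  new=[-6,6]  stable

Least fixpoint reached:
  node 0: [-6,4]
  node 1: [-6,6]
  node 2: [-6,6]
  node 3: [-6,6]
  node 4: [-6,6]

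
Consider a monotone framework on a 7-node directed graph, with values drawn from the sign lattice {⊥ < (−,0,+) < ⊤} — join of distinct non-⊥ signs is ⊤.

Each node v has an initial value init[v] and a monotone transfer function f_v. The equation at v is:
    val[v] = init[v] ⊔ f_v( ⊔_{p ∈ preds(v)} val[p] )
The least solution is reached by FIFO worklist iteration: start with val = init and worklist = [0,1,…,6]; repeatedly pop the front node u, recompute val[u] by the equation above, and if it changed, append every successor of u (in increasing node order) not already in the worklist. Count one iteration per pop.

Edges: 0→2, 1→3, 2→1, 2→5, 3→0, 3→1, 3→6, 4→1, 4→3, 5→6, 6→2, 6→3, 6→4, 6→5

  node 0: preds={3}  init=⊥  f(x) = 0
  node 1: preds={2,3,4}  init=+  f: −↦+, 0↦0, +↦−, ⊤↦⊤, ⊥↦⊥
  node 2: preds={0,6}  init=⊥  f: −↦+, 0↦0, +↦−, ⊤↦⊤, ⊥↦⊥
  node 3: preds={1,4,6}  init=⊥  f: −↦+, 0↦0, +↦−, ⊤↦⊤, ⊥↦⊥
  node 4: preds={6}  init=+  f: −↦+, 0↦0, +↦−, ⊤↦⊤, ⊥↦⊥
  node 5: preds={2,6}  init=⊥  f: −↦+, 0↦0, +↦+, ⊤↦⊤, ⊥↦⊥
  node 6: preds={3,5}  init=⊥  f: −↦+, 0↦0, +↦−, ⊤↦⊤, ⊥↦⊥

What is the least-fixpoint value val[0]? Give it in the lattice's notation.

Trace (16 dequeues):
  [1] u=0 | in ⊥ | out 0 | prev ⊥ | push {}
  [2] u=1 | in + | out ⊤ | prev + | push {}
  [3] u=2 | in 0 | out 0 | prev ⊥ | push {1}
  [4] u=3 | in ⊤ | out ⊤ | prev ⊥ | push {0}
  [5] u=4 | in ⊥ | out + | ==
  [6] u=5 | in 0 | out 0 | prev ⊥ | push {}
  [7] u=6 | in ⊤ | out ⊤ | prev ⊥ | push {2,3,4,5}
  [8] u=1 | in ⊤ | out ⊤ | ==
  [9] u=0 | in ⊤ | out 0 | ==
  [10] u=2 | in ⊤ | out ⊤ | prev 0 | push {1}
  [11] u=3 | in ⊤ | out ⊤ | ==
  [12] u=4 | in ⊤ | out ⊤ | prev + | push {3}
  [13] u=5 | in ⊤ | out ⊤ | prev 0 | push {6}
  [14] u=1 | in ⊤ | out ⊤ | ==
  [15] u=3 | in ⊤ | out ⊤ | ==
  [16] u=6 | in ⊤ | out ⊤ | ==

Converged values:
  [0] 0
  [1] ⊤
  [2] ⊤
  [3] ⊤
  [4] ⊤
  [5] ⊤
  [6] ⊤

0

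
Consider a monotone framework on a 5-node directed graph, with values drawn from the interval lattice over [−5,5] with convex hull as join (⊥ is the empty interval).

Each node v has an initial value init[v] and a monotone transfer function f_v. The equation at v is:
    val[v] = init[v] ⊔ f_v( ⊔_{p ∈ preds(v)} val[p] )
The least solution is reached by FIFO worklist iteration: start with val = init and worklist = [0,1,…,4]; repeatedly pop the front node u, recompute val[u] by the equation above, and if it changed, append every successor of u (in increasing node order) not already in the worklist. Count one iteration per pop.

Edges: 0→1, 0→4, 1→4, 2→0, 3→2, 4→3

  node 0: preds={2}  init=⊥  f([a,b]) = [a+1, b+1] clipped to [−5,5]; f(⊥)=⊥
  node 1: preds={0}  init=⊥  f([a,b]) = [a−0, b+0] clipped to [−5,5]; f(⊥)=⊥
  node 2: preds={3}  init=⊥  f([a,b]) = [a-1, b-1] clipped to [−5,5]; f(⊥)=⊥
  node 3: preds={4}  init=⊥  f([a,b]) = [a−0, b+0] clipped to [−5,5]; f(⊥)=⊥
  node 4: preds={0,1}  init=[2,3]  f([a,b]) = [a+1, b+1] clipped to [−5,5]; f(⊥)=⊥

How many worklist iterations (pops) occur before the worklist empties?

19

Worklist (19 pops):
  #1 pop 0: in=⊥ → ⊥ (no change)
  #2 pop 1: in=⊥ → ⊥ (no change)
  #3 pop 2: in=⊥ → ⊥ (no change)
  #4 pop 3: in=[2,3] → [2,3] (was ⊥); enqueue [2]
  #5 pop 4: in=⊥ → [2,3] (no change)
  #6 pop 2: in=[2,3] → [1,2] (was ⊥); enqueue [0]
  #7 pop 0: in=[1,2] → [2,3] (was ⊥); enqueue [1,4]
  #8 pop 1: in=[2,3] → [2,3] (was ⊥); enqueue []
  #9 pop 4: in=[2,3] → [2,4] (was [2,3]); enqueue [3]
  #10 pop 3: in=[2,4] → [2,4] (was [2,3]); enqueue [2]
  #11 pop 2: in=[2,4] → [1,3] (was [1,2]); enqueue [0]
  #12 pop 0: in=[1,3] → [2,4] (was [2,3]); enqueue [1,4]
  #13 pop 1: in=[2,4] → [2,4] (was [2,3]); enqueue []
  #14 pop 4: in=[2,4] → [2,5] (was [2,4]); enqueue [3]
  #15 pop 3: in=[2,5] → [2,5] (was [2,4]); enqueue [2]
  #16 pop 2: in=[2,5] → [1,4] (was [1,3]); enqueue [0]
  #17 pop 0: in=[1,4] → [2,5] (was [2,4]); enqueue [1,4]
  #18 pop 1: in=[2,5] → [2,5] (was [2,4]); enqueue []
  #19 pop 4: in=[2,5] → [2,5] (no change)

Fixpoint:
  val[0] = [2,5]
  val[1] = [2,5]
  val[2] = [1,4]
  val[3] = [2,5]
  val[4] = [2,5]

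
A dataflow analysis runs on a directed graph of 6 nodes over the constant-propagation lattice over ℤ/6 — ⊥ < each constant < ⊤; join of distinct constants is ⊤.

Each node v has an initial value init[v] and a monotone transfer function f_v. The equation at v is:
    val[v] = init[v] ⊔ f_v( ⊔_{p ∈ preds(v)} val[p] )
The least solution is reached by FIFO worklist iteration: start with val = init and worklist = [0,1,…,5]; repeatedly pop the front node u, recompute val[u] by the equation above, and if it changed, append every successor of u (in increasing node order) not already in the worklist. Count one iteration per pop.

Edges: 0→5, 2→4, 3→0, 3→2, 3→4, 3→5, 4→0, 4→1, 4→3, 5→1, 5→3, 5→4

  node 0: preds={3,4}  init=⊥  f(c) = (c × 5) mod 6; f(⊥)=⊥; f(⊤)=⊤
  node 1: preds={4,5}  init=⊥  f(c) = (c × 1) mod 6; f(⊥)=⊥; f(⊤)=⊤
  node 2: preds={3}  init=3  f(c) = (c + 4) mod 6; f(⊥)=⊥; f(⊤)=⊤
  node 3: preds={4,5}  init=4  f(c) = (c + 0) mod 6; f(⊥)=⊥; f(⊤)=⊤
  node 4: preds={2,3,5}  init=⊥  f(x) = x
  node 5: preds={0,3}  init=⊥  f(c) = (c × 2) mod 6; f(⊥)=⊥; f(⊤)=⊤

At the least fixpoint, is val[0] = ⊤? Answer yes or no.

yes

Trace (13 dequeues):
  [1] u=0 | in 4 | out 2 | prev ⊥ | push {}
  [2] u=1 | in ⊥ | out ⊥ | ==
  [3] u=2 | in 4 | out ⊤ | prev 3 | push {}
  [4] u=3 | in ⊥ | out 4 | ==
  [5] u=4 | in ⊤ | out ⊤ | prev ⊥ | push {0,1,3}
  [6] u=5 | in ⊤ | out ⊤ | prev ⊥ | push {4}
  [7] u=0 | in ⊤ | out ⊤ | prev 2 | push {5}
  [8] u=1 | in ⊤ | out ⊤ | prev ⊥ | push {}
  [9] u=3 | in ⊤ | out ⊤ | prev 4 | push {0,2}
  [10] u=4 | in ⊤ | out ⊤ | ==
  [11] u=5 | in ⊤ | out ⊤ | ==
  [12] u=0 | in ⊤ | out ⊤ | ==
  [13] u=2 | in ⊤ | out ⊤ | ==

Converged values:
  [0] ⊤
  [1] ⊤
  [2] ⊤
  [3] ⊤
  [4] ⊤
  [5] ⊤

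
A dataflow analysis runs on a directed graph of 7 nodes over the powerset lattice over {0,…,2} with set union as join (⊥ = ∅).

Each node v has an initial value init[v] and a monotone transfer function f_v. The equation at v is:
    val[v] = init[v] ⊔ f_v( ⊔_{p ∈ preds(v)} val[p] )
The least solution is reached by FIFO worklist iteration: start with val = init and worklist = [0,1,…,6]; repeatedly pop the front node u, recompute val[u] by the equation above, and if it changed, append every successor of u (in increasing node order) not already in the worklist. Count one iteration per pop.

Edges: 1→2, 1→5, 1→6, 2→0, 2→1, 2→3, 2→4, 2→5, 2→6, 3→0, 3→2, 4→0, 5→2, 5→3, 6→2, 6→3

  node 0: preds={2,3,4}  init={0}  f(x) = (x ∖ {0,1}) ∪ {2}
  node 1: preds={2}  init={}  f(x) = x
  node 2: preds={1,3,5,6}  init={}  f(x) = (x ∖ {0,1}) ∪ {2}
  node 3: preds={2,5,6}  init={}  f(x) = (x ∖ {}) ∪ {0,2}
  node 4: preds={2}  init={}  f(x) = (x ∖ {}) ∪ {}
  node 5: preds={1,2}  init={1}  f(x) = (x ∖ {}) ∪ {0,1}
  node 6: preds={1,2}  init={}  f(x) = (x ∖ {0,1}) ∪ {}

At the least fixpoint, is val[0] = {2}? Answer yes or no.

Iteration log — 13 steps:
  step 1. node 0  ⊔preds={}  new={0,2}  old={0}  +wl: 
  step 2. node 1  ⊔preds={}  new={}  stable
  step 3. node 2  ⊔preds={1}  new={2}  old={}  +wl: 0,1
  step 4. node 3  ⊔preds={1,2}  new={0,1,2}  old={}  +wl: 2
  step 5. node 4  ⊔preds={2}  new={2}  old={}  +wl: 
  step 6. node 5  ⊔preds={2}  new={0,1,2}  old={1}  +wl: 3
  step 7. node 6  ⊔preds={2}  new={2}  old={}  +wl: 
  step 8. node 0  ⊔preds={0,1,2}  new={0,2}  stable
  step 9. node 1  ⊔preds={2}  new={2}  old={}  +wl: 5,6
  step 10. node 2  ⊔preds={0,1,2}  new={2}  stable
  step 11. node 3  ⊔preds={0,1,2}  new={0,1,2}  stable
  step 12. node 5  ⊔preds={2}  new={0,1,2}  stable
  step 13. node 6  ⊔preds={2}  new={2}  stable

Least fixpoint reached:
  node 0: {0,2}
  node 1: {2}
  node 2: {2}
  node 3: {0,1,2}
  node 4: {2}
  node 5: {0,1,2}
  node 6: {2}

no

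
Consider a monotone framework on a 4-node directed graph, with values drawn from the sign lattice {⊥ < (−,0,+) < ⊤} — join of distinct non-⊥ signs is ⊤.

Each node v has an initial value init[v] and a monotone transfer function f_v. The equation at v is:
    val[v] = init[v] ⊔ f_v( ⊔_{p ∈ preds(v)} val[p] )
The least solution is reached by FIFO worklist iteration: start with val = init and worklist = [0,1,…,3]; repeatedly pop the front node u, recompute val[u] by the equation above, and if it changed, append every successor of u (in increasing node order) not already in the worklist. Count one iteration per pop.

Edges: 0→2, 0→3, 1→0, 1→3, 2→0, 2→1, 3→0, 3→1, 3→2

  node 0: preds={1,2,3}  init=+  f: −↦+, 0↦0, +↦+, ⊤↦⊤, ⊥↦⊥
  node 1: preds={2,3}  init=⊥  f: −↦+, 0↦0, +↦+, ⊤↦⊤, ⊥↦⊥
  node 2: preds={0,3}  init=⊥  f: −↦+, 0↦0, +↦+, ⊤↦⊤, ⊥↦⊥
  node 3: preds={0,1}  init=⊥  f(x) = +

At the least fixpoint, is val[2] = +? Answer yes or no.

yes

Worklist (9 pops):
  #1 pop 0: in=⊥ → + (no change)
  #2 pop 1: in=⊥ → ⊥ (no change)
  #3 pop 2: in=+ → + (was ⊥); enqueue [0,1]
  #4 pop 3: in=+ → + (was ⊥); enqueue [2]
  #5 pop 0: in=+ → + (no change)
  #6 pop 1: in=+ → + (was ⊥); enqueue [0,3]
  #7 pop 2: in=+ → + (no change)
  #8 pop 0: in=+ → + (no change)
  #9 pop 3: in=+ → + (no change)

Fixpoint:
  val[0] = +
  val[1] = +
  val[2] = +
  val[3] = +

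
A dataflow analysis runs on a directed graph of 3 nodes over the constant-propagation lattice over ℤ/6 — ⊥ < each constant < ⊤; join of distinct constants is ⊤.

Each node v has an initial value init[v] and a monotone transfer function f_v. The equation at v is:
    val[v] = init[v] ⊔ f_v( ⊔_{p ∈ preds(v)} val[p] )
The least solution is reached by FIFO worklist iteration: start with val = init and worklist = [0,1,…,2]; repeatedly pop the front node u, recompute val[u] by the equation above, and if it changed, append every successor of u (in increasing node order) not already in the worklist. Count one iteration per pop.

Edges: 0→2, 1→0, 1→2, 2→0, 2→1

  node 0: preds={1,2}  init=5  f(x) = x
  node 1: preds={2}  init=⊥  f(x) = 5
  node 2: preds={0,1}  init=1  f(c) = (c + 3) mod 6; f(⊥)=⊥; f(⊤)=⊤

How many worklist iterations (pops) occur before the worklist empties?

Trace (5 dequeues):
  [1] u=0 | in 1 | out ⊤ | prev 5 | push {}
  [2] u=1 | in 1 | out 5 | prev ⊥ | push {0}
  [3] u=2 | in ⊤ | out ⊤ | prev 1 | push {1}
  [4] u=0 | in ⊤ | out ⊤ | ==
  [5] u=1 | in ⊤ | out 5 | ==

Converged values:
  [0] ⊤
  [1] 5
  [2] ⊤

5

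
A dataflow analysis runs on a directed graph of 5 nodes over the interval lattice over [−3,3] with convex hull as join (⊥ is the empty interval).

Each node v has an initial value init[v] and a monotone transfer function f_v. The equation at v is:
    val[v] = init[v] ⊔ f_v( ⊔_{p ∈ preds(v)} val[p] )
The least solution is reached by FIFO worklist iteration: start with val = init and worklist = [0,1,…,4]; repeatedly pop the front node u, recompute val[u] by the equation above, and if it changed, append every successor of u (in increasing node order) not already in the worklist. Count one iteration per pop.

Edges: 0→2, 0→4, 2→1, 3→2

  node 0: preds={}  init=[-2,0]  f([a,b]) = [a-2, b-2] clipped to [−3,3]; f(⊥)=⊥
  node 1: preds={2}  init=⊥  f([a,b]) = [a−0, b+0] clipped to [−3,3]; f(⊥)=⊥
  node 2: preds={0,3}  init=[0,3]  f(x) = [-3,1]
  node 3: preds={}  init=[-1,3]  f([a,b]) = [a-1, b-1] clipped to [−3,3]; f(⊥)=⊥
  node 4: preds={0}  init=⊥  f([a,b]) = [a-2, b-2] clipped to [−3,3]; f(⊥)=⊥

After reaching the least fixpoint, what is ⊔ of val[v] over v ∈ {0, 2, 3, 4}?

[-3,3]

Trace (6 dequeues):
  [1] u=0 | in ⊥ | out [-2,0] | ==
  [2] u=1 | in [0,3] | out [0,3] | prev ⊥ | push {}
  [3] u=2 | in [-2,3] | out [-3,3] | prev [0,3] | push {1}
  [4] u=3 | in ⊥ | out [-1,3] | ==
  [5] u=4 | in [-2,0] | out [-3,-2] | prev ⊥ | push {}
  [6] u=1 | in [-3,3] | out [-3,3] | prev [0,3] | push {}

Converged values:
  [0] [-2,0]
  [1] [-3,3]
  [2] [-3,3]
  [3] [-1,3]
  [4] [-3,-2]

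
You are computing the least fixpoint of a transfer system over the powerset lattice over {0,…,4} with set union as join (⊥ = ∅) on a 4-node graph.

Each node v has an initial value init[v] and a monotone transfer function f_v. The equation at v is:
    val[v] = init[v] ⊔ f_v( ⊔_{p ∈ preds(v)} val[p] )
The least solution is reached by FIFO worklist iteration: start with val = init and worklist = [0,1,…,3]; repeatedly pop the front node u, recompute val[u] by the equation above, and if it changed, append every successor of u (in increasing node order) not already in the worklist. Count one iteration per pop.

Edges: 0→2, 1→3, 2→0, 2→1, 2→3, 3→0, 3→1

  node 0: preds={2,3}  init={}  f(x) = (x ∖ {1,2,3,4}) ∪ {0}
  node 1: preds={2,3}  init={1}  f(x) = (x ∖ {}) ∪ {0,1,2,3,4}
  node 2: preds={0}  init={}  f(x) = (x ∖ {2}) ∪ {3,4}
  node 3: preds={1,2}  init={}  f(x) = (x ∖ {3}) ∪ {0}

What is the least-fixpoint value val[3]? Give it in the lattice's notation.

{0,1,2,4}

Iteration log — 6 steps:
  step 1. node 0  ⊔preds={}  new={0}  old={}  +wl: 
  step 2. node 1  ⊔preds={}  new={0,1,2,3,4}  old={1}  +wl: 
  step 3. node 2  ⊔preds={0}  new={0,3,4}  old={}  +wl: 0,1
  step 4. node 3  ⊔preds={0,1,2,3,4}  new={0,1,2,4}  old={}  +wl: 
  step 5. node 0  ⊔preds={0,1,2,3,4}  new={0}  stable
  step 6. node 1  ⊔preds={0,1,2,3,4}  new={0,1,2,3,4}  stable

Least fixpoint reached:
  node 0: {0}
  node 1: {0,1,2,3,4}
  node 2: {0,3,4}
  node 3: {0,1,2,4}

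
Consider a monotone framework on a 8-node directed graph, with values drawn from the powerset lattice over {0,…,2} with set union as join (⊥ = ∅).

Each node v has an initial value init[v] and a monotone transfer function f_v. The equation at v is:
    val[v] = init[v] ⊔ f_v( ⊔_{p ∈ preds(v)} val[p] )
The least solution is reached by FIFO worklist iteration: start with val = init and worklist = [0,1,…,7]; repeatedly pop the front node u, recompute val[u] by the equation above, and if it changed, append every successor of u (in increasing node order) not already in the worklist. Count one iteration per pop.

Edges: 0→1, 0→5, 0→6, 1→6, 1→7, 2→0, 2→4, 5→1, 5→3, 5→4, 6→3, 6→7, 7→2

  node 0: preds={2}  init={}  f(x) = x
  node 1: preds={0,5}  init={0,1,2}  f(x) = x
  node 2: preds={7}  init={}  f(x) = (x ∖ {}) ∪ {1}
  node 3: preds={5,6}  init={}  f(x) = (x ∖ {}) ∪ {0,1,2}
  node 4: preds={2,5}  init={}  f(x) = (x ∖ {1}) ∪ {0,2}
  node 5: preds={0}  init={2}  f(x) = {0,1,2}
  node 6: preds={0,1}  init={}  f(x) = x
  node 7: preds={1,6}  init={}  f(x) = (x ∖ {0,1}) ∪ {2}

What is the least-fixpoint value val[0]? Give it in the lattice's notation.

Trace (20 dequeues):
  [1] u=0 | in {} | out {} | ==
  [2] u=1 | in {2} | out {0,1,2} | ==
  [3] u=2 | in {} | out {1} | prev {} | push {0}
  [4] u=3 | in {2} | out {0,1,2} | prev {} | push {}
  [5] u=4 | in {1,2} | out {0,2} | prev {} | push {}
  [6] u=5 | in {} | out {0,1,2} | prev {2} | push {1,3,4}
  [7] u=6 | in {0,1,2} | out {0,1,2} | prev {} | push {}
  [8] u=7 | in {0,1,2} | out {2} | prev {} | push {2}
  [9] u=0 | in {1} | out {1} | prev {} | push {5,6}
  [10] u=1 | in {0,1,2} | out {0,1,2} | ==
  [11] u=3 | in {0,1,2} | out {0,1,2} | ==
  [12] u=4 | in {0,1,2} | out {0,2} | ==
  [13] u=2 | in {2} | out {1,2} | prev {1} | push {0,4}
  [14] u=5 | in {1} | out {0,1,2} | ==
  [15] u=6 | in {0,1,2} | out {0,1,2} | ==
  [16] u=0 | in {1,2} | out {1,2} | prev {1} | push {1,5,6}
  [17] u=4 | in {0,1,2} | out {0,2} | ==
  [18] u=1 | in {0,1,2} | out {0,1,2} | ==
  [19] u=5 | in {1,2} | out {0,1,2} | ==
  [20] u=6 | in {0,1,2} | out {0,1,2} | ==

Converged values:
  [0] {1,2}
  [1] {0,1,2}
  [2] {1,2}
  [3] {0,1,2}
  [4] {0,2}
  [5] {0,1,2}
  [6] {0,1,2}
  [7] {2}

{1,2}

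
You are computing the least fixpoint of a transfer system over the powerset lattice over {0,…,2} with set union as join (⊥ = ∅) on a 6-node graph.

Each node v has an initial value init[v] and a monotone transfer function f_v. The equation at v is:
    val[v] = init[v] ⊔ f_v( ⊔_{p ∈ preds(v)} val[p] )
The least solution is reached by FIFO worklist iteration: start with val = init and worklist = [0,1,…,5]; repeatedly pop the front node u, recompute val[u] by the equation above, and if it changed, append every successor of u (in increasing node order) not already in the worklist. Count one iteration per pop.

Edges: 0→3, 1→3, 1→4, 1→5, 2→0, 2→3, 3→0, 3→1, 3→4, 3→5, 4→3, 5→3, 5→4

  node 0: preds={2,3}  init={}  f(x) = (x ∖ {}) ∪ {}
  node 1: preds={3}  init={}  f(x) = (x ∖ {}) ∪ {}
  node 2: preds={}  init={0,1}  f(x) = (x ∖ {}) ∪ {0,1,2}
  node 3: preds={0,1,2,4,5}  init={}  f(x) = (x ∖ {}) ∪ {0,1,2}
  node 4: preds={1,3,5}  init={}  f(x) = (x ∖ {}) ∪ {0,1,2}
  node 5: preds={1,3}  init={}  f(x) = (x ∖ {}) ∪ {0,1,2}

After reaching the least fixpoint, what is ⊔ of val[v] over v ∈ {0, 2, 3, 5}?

{0,1,2}

Iteration log — 11 steps:
  step 1. node 0  ⊔preds={0,1}  new={0,1}  old={}  +wl: 
  step 2. node 1  ⊔preds={}  new={}  stable
  step 3. node 2  ⊔preds={}  new={0,1,2}  old={0,1}  +wl: 0
  step 4. node 3  ⊔preds={0,1,2}  new={0,1,2}  old={}  +wl: 1
  step 5. node 4  ⊔preds={0,1,2}  new={0,1,2}  old={}  +wl: 3
  step 6. node 5  ⊔preds={0,1,2}  new={0,1,2}  old={}  +wl: 4
  step 7. node 0  ⊔preds={0,1,2}  new={0,1,2}  old={0,1}  +wl: 
  step 8. node 1  ⊔preds={0,1,2}  new={0,1,2}  old={}  +wl: 5
  step 9. node 3  ⊔preds={0,1,2}  new={0,1,2}  stable
  step 10. node 4  ⊔preds={0,1,2}  new={0,1,2}  stable
  step 11. node 5  ⊔preds={0,1,2}  new={0,1,2}  stable

Least fixpoint reached:
  node 0: {0,1,2}
  node 1: {0,1,2}
  node 2: {0,1,2}
  node 3: {0,1,2}
  node 4: {0,1,2}
  node 5: {0,1,2}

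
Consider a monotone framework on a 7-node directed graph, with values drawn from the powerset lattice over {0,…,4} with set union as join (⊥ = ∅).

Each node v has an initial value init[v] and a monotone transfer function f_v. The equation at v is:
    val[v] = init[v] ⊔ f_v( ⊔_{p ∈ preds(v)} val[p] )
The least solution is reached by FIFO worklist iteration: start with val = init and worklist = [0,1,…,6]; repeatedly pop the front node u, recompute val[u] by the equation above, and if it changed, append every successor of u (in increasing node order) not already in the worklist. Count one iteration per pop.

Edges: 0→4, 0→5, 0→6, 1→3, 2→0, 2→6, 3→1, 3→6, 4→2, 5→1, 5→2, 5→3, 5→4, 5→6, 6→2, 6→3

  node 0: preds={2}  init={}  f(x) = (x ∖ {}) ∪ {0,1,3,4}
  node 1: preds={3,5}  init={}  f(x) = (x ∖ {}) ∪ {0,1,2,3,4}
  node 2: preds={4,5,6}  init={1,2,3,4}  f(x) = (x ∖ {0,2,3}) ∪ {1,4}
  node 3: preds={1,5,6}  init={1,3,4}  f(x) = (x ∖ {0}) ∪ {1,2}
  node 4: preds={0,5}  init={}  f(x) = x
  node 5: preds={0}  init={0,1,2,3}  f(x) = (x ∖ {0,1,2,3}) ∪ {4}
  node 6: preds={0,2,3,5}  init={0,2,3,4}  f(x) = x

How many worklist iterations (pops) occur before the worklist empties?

Worklist (11 pops):
  #1 pop 0: in={1,2,3,4} → {0,1,2,3,4} (was {}); enqueue []
  #2 pop 1: in={0,1,2,3,4} → {0,1,2,3,4} (was {}); enqueue []
  #3 pop 2: in={0,1,2,3,4} → {1,2,3,4} (no change)
  #4 pop 3: in={0,1,2,3,4} → {1,2,3,4} (was {1,3,4}); enqueue [1]
  #5 pop 4: in={0,1,2,3,4} → {0,1,2,3,4} (was {}); enqueue [2]
  #6 pop 5: in={0,1,2,3,4} → {0,1,2,3,4} (was {0,1,2,3}); enqueue [3,4]
  #7 pop 6: in={0,1,2,3,4} → {0,1,2,3,4} (was {0,2,3,4}); enqueue []
  #8 pop 1: in={0,1,2,3,4} → {0,1,2,3,4} (no change)
  #9 pop 2: in={0,1,2,3,4} → {1,2,3,4} (no change)
  #10 pop 3: in={0,1,2,3,4} → {1,2,3,4} (no change)
  #11 pop 4: in={0,1,2,3,4} → {0,1,2,3,4} (no change)

Fixpoint:
  val[0] = {0,1,2,3,4}
  val[1] = {0,1,2,3,4}
  val[2] = {1,2,3,4}
  val[3] = {1,2,3,4}
  val[4] = {0,1,2,3,4}
  val[5] = {0,1,2,3,4}
  val[6] = {0,1,2,3,4}

11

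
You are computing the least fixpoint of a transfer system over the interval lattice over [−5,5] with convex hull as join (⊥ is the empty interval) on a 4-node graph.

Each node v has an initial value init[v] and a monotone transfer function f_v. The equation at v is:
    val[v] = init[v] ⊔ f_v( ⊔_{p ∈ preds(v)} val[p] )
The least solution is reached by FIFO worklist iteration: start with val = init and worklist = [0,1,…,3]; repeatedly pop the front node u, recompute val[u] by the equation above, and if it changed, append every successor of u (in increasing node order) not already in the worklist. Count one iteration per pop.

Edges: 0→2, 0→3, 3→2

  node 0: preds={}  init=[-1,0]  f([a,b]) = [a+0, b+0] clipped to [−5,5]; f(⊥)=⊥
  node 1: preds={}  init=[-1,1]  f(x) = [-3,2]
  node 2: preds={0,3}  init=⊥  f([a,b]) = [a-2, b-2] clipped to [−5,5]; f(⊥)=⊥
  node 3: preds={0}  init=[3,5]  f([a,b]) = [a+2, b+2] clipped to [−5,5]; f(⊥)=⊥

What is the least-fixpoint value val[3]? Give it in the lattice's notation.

Worklist (5 pops):
  #1 pop 0: in=⊥ → [-1,0] (no change)
  #2 pop 1: in=⊥ → [-3,2] (was [-1,1]); enqueue []
  #3 pop 2: in=[-1,5] → [-3,3] (was ⊥); enqueue []
  #4 pop 3: in=[-1,0] → [1,5] (was [3,5]); enqueue [2]
  #5 pop 2: in=[-1,5] → [-3,3] (no change)

Fixpoint:
  val[0] = [-1,0]
  val[1] = [-3,2]
  val[2] = [-3,3]
  val[3] = [1,5]

[1,5]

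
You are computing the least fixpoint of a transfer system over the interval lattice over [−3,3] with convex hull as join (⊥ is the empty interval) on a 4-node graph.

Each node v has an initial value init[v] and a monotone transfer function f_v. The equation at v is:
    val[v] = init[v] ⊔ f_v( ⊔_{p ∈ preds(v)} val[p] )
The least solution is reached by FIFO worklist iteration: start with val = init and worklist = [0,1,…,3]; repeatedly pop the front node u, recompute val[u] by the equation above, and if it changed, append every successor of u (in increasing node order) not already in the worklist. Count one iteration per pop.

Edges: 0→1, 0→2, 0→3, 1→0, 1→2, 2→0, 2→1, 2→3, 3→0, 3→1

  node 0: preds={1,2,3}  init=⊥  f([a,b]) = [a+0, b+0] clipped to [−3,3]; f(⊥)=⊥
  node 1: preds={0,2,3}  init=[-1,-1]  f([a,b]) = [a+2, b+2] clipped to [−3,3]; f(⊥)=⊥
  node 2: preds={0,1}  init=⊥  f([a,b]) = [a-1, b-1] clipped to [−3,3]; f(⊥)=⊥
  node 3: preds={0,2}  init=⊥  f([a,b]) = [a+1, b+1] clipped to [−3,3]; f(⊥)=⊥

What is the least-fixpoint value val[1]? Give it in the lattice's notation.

Trace (12 dequeues):
  [1] u=0 | in [-1,-1] | out [-1,-1] | prev ⊥ | push {}
  [2] u=1 | in [-1,-1] | out [-1,1] | prev [-1,-1] | push {0}
  [3] u=2 | in [-1,1] | out [-2,0] | prev ⊥ | push {1}
  [4] u=3 | in [-2,0] | out [-1,1] | prev ⊥ | push {}
  [5] u=0 | in [-2,1] | out [-2,1] | prev [-1,-1] | push {2,3}
  [6] u=1 | in [-2,1] | out [-1,3] | prev [-1,1] | push {0}
  [7] u=2 | in [-2,3] | out [-3,2] | prev [-2,0] | push {1}
  [8] u=3 | in [-3,2] | out [-2,3] | prev [-1,1] | push {}
  [9] u=0 | in [-3,3] | out [-3,3] | prev [-2,1] | push {2,3}
  [10] u=1 | in [-3,3] | out [-1,3] | ==
  [11] u=2 | in [-3,3] | out [-3,2] | ==
  [12] u=3 | in [-3,3] | out [-2,3] | ==

Converged values:
  [0] [-3,3]
  [1] [-1,3]
  [2] [-3,2]
  [3] [-2,3]

[-1,3]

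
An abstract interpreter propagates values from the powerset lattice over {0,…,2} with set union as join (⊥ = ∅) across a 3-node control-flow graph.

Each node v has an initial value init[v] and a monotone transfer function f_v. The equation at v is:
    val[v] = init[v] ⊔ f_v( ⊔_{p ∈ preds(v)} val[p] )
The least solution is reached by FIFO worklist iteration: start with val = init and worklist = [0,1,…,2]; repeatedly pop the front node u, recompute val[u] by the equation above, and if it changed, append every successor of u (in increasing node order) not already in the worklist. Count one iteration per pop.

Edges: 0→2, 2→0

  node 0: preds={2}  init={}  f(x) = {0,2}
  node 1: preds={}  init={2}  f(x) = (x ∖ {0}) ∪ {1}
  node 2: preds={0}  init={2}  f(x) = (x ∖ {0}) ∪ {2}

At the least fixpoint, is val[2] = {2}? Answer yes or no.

yes

Trace (3 dequeues):
  [1] u=0 | in {2} | out {0,2} | prev {} | push {}
  [2] u=1 | in {} | out {1,2} | prev {2} | push {}
  [3] u=2 | in {0,2} | out {2} | ==

Converged values:
  [0] {0,2}
  [1] {1,2}
  [2] {2}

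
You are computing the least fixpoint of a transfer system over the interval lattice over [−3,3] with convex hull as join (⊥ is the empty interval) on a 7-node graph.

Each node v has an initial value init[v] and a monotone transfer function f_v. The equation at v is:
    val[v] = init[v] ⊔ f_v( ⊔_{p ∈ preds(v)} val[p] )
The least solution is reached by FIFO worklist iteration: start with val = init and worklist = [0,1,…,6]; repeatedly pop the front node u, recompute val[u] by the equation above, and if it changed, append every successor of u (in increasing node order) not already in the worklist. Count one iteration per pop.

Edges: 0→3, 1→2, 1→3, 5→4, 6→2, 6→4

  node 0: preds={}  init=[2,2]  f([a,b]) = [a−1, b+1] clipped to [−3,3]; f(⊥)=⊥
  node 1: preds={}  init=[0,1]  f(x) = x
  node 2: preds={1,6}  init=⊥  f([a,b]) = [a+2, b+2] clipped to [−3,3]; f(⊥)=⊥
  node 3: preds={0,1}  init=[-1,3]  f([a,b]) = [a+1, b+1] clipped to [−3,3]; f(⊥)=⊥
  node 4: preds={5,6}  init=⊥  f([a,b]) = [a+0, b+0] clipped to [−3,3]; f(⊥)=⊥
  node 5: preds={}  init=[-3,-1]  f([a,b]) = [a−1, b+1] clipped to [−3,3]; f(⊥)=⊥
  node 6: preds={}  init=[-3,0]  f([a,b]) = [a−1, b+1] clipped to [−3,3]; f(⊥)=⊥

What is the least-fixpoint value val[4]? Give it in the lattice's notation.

Worklist (7 pops):
  #1 pop 0: in=⊥ → [2,2] (no change)
  #2 pop 1: in=⊥ → [0,1] (no change)
  #3 pop 2: in=[-3,1] → [-1,3] (was ⊥); enqueue []
  #4 pop 3: in=[0,2] → [-1,3] (no change)
  #5 pop 4: in=[-3,0] → [-3,0] (was ⊥); enqueue []
  #6 pop 5: in=⊥ → [-3,-1] (no change)
  #7 pop 6: in=⊥ → [-3,0] (no change)

Fixpoint:
  val[0] = [2,2]
  val[1] = [0,1]
  val[2] = [-1,3]
  val[3] = [-1,3]
  val[4] = [-3,0]
  val[5] = [-3,-1]
  val[6] = [-3,0]

[-3,0]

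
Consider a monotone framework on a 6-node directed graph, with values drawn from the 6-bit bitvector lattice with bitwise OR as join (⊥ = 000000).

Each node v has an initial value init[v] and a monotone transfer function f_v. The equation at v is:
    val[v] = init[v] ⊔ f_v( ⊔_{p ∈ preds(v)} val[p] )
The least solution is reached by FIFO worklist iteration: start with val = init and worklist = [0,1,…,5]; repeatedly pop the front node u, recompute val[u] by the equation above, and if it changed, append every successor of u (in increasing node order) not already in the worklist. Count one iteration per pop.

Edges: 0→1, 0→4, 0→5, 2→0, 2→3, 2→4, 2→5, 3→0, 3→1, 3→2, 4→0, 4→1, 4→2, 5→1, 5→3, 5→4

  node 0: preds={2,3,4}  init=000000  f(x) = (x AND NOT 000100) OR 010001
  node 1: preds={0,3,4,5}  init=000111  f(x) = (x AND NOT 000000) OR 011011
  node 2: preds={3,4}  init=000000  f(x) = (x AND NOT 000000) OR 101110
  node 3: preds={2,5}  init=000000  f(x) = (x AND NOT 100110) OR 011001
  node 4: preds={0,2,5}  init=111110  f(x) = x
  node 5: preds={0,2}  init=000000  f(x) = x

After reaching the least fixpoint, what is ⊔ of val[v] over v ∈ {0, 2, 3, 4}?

111111

Trace (13 dequeues):
  [1] u=0 | in 111110 | out 111011 | prev 000000 | push {}
  [2] u=1 | in 111111 | out 111111 | prev 000111 | push {}
  [3] u=2 | in 111110 | out 111110 | prev 000000 | push {0}
  [4] u=3 | in 111110 | out 011001 | prev 000000 | push {1,2}
  [5] u=4 | in 111111 | out 111111 | prev 111110 | push {}
  [6] u=5 | in 111111 | out 111111 | prev 000000 | push {3,4}
  [7] u=0 | in 111111 | out 111011 | ==
  [8] u=1 | in 111111 | out 111111 | ==
  [9] u=2 | in 111111 | out 111111 | prev 111110 | push {0,5}
  [10] u=3 | in 111111 | out 011001 | ==
  [11] u=4 | in 111111 | out 111111 | ==
  [12] u=0 | in 111111 | out 111011 | ==
  [13] u=5 | in 111111 | out 111111 | ==

Converged values:
  [0] 111011
  [1] 111111
  [2] 111111
  [3] 011001
  [4] 111111
  [5] 111111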